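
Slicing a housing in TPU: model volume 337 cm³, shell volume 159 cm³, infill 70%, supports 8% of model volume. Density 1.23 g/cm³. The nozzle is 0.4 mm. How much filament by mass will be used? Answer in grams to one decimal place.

Interior volume = 337 − 159, so 178 cm³.
Infill volume: 0.70 × 178 → 124.6 cm³.
Support = 0.08 × 337 = 26.96 cm³.
Deposited volume = 159 + 124.6 + 26.96, so 310.56 cm³.
Mass: 310.56 × 1.23 → 381.9888 g.

382.0 g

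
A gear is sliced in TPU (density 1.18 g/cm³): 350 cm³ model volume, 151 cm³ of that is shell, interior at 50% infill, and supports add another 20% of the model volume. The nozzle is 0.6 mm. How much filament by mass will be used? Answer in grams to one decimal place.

378.2 g

Infill region = 350 − 151 = 199 cm³.
Deposited infill = 0.50 × 199, so 99.5 cm³.
Support: 0.20 × 350 → 70 cm³.
Total printed volume: 151 + 99.5 + 70 → 320.5 cm³.
Mass = 320.5 × 1.18, so 378.19 g.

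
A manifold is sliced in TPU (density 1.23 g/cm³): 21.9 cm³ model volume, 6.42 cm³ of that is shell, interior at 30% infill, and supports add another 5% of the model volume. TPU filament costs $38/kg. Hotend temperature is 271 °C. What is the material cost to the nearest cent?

Infill region = 21.9 − 6.42, so 15.48 cm³.
Deposited infill = 0.30 × 15.48 = 4.644 cm³.
Support: 0.05 × 21.9 → 1.095 cm³.
Total printed volume = 6.42 + 4.644 + 1.095 = 12.159 cm³.
Mass: 12.159 × 1.23 → 14.95557 g.
At $38/kg: 14.95557/1000 × 38 = $0.57.

$0.57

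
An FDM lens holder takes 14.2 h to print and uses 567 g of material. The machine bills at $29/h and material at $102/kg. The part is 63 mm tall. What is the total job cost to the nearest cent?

Machine-time cost = 29 × 14.2 = $411.80.
Material charge: 102 × 567/1000 → $57.834.
Job cost: 411.80 + 57.834 = 469.634 ≈ $469.63.

$469.63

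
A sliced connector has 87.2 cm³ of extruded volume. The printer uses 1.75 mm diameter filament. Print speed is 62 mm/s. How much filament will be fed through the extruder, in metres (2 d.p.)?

36.25 m

A = π r² = π × 0.875² = 2.4053 mm².
Length = 87.2 cm³ / 2.4053 mm² = 87200 / 2.4053 = 36253.27 mm = 36.25 m.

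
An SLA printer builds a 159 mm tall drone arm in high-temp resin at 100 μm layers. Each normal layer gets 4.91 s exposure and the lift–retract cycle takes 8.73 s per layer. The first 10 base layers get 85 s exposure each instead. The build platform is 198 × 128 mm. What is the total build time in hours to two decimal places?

6.25 hours

Number of layers: 159 / 0.1 → 1590 (rounded up).
Base layers = 10 × (85 + 8.73), so 937.3 s.
Regular layers: 1580 × (4.91 + 8.73) → 21551.2 s.
Total = 937.3 + 21551.2 = 22488.5 s = 6.25 hours.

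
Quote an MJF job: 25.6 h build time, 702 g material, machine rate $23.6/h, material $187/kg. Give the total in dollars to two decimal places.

Machine cost: 23.6 × 25.6 → $604.16.
Material charge = 187 × 702/1000 = $131.274.
Job cost: 604.16 + 131.274 = 735.434 ≈ $735.43.

$735.43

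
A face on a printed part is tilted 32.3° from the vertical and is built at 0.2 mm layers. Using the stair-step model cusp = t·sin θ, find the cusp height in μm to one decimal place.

h_c = t·sin θ = 0.2 × 0.5344 = 0.10688 mm (106.9 μm).

106.9 μm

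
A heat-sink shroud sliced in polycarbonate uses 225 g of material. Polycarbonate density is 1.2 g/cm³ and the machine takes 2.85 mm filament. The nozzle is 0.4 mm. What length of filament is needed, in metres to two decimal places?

29.39 m

Extruded volume: 225/1.2 = 187.5 cm³ (187500 mm³).
A = π r² = π × 1.425² = 6.3794 mm².
L = V/A = 187500/6.3794 = 29391.48 mm → 29.39 m.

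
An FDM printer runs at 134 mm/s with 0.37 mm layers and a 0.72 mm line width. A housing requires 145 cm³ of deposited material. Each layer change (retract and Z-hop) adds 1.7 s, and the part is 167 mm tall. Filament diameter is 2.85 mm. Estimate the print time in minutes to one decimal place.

80.5 minutes

Line area = 0.37 × 0.72, so 0.2664 mm².
Path length: 145000 mm³ / 0.2664 mm² → 544294.3 mm.
Time extruding = 544294.3 / 134, so 4061.9 s.
Layers = ⌈167/0.37⌉ = 452.
Layer-change overhead: 452 × 1.7 → 768.4 s.
Total = 4061.9 + 768.4 = 4830.3 s = 80.5 minutes.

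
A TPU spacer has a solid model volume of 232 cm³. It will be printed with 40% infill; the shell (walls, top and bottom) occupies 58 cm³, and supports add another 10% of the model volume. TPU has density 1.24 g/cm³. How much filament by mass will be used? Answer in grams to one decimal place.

187.0 g

Volume inside the shell = 232 − 58 = 174 cm³.
Infill deposited: 0.40 × 174 → 69.6 cm³.
Support = 0.10 × 232, so 23.2 cm³.
Total printed volume: 58 + 69.6 + 23.2 → 150.8 cm³.
Mass = 150.8 × 1.24, so 186.992 g.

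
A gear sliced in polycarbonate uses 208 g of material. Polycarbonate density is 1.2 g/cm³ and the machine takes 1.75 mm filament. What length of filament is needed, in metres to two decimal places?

72.06 m

Extruded volume: 208/1.2 = 173.3333 cm³ (173333.3 mm³).
A = π r² = π × 0.875² = 2.4053 mm².
L = V/A = 173333.3/2.4053 = 72063.07 mm → 72.06 m.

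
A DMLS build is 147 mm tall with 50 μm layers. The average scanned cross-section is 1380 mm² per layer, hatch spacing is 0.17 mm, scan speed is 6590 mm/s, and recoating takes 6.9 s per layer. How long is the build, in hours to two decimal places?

Number of layers: 147 / 0.05 → 2940 (rounded up).
Per-layer scan distance = 1380 / 0.17 = 8117.6 mm.
Laser time per layer: 8117.6 / 6590 → 1.2318 s.
Per-layer time = 1.2318 + 6.9 = 8.1318 s.
Total: 2940 × 8.1318 s = 23907.492 s → 6.64 hours.

6.64 hours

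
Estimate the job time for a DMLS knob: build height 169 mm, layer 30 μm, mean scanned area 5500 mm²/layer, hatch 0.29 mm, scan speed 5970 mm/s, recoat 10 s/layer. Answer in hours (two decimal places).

Layer count = ceil(169 / 0.03) = 5634.
Scan path per layer = 5500 / 0.29, so 18965.5 mm.
Per-layer scan time = 18965.5 / 5970 = 3.1768 s.
Layer cycle = 3.1768 + 10 = 13.1768 s.
Build time = 5634 × 13.1768 = 74238.0912 s = 20.62 hours.

20.62 hours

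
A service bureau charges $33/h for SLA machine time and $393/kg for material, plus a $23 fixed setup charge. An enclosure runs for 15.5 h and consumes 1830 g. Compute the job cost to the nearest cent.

Time charge = 33 × 15.5, so $511.50.
Feedstock cost = 393 × 1830/1000, so $719.19.
Total = 511.50 + 719.19 + 23 = $1253.69.

$1253.69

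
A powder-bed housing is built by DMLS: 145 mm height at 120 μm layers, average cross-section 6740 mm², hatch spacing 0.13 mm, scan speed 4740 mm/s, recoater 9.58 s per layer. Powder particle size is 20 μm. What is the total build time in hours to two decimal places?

Number of layers: 145 / 0.12 → 1209 (rounded up).
Scan path per layer = 6740 / 0.13, so 51846.2 mm.
Laser time per layer: 51846.2 / 4740 → 10.938 s.
Time per layer = 10.938 + 9.58, so 20.518 s.
Total: 1209 × 20.518 s = 24806.262 s → 6.89 hours.

6.89 hours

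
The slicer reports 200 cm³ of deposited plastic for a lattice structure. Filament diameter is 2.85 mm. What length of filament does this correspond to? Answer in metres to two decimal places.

31.35 m

Cross-section of 2.85 mm filament: π·(2.85/2)² = 6.3794 mm².
L = 200000 mm³ / 6.3794 mm² = 31350.91 mm, i.e. 31.35 m.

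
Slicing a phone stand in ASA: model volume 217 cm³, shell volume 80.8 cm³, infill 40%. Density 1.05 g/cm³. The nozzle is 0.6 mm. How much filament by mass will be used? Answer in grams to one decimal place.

142.0 g

Interior volume = 217 − 80.8, so 136.2 cm³.
Infill volume = 0.40 × 136.2 = 54.48 cm³.
Total printed volume: 80.8 + 54.48 → 135.28 cm³.
Mass = 135.28 × 1.05, so 142.044 g.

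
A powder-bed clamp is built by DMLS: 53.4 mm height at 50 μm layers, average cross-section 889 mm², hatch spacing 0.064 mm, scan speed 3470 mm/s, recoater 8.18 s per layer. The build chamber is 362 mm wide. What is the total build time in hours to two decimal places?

3.61 hours

Layers = ⌈53.4/0.05⌉ = 1068.
Per-layer scan distance = 889 / 0.064, so 13890.6 mm.
Scan time per layer = 13890.6 / 3470, so 4.0031 s.
Per-layer time = 4.0031 + 8.18 = 12.1831 s.
Total: 1068 × 12.1831 s = 13011.5508 s → 3.61 hours.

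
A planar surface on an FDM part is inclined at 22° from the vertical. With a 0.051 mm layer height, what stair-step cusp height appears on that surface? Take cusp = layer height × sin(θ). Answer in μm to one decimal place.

h_c = t·sin θ = 0.051 × 0.3746 = 0.019105 mm (19.1 μm).

19.1 μm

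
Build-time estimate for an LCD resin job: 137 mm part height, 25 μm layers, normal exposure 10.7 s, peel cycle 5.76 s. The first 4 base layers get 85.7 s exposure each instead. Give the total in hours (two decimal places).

Layer count = ceil(137 / 0.025) = 5480.
Bottom layers: 4 × (85.7 + 5.76) → 365.84 s.
Remaining layers = 5476 × (10.7 + 5.76) = 90134.96 s.
Total = 365.84 + 90134.96 = 90500.8 s = 25.14 hours.

25.14 hours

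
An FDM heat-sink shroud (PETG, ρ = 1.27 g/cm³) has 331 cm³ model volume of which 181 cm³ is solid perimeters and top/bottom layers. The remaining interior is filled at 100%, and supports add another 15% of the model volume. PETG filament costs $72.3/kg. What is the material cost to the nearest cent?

Interior volume = 331 − 181 = 150 cm³.
Infill deposited = 1.00 × 150 = 150 cm³.
Support = 0.15 × 331, so 49.65 cm³.
Total printed volume = 181 + 150 + 49.65, so 380.65 cm³.
Mass: 380.65 × 1.27 → 483.4255 g.
At $72.3/kg: 483.4255/1000 × 72.3 = $34.95.

$34.95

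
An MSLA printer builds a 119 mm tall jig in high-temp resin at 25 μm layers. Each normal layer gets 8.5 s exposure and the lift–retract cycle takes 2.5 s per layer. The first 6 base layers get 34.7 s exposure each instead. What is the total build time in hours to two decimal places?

14.59 hours

Number of layers: 119 / 0.025 → 4760 (rounded up).
Base layers = 6 × (34.7 + 2.5) = 223.2 s.
Normal layers: 4754 × (8.5 + 2.5) → 52294 s.
Total = 223.2 + 52294 = 52517.2 s = 14.59 hours.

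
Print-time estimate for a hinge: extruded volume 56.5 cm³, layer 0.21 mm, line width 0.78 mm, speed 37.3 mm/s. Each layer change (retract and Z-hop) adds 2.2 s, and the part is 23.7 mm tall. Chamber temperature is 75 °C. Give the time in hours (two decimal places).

2.64 hours

Bead cross-section: 0.21 × 0.78 → 0.1638 mm².
Toolpath length = 56.5 cm³ / 0.1638 mm² = 56500 / 0.1638 = 344932.8 mm.
Print-move time = 344932.8 / 37.3, so 9247.5 s.
Layer count = ceil(23.7 / 0.21) = 113.
Layer-change overhead = 113 × 2.2 = 248.6 s.
Altogether 9247.5 + 248.6 = 9496.1 s, i.e. 2.64 hours.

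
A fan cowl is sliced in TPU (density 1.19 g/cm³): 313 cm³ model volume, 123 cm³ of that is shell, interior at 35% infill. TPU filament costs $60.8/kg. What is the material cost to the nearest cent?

$13.71

Volume inside the shell: 313 − 123 → 190 cm³.
Infill deposited = 0.35 × 190, so 66.5 cm³.
Total extruded: 123 + 66.5 → 189.5 cm³.
Mass = 189.5 × 1.19, so 225.505 g.
Cost = 225.505 g / 1000 × $60.8/kg = $13.71.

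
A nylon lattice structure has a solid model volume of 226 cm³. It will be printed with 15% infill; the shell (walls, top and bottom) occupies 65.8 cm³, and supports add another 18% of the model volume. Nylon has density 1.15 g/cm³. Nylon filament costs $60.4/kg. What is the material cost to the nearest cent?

$9.07

Infill region = 226 − 65.8 = 160.2 cm³.
Infill deposited = 0.15 × 160.2, so 24.03 cm³.
Support = 0.18 × 226 = 40.68 cm³.
Deposited volume = 65.8 + 24.03 + 40.68 = 130.51 cm³.
Mass = 130.51 × 1.15, so 150.0865 g.
At $60.4/kg: 150.0865/1000 × 60.4 = $9.07.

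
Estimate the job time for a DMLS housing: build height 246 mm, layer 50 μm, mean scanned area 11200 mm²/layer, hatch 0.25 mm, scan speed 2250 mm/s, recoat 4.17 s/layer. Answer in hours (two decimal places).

32.91 hours

Layers = ⌈246/0.05⌉ = 4920.
Per-layer scan distance = 11200 / 0.25 = 44800 mm.
Laser time per layer: 44800 / 2250 → 19.9111 s.
Time per layer = 19.9111 + 4.17, so 24.0811 s.
Build time = 4920 × 24.0811 = 118479.012 s = 32.91 hours.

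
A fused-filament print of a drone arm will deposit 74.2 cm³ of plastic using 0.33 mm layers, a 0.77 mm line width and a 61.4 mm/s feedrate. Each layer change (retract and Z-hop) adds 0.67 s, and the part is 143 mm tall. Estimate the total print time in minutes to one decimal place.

84.1 minutes

Bead cross-section: 0.33 × 0.77 → 0.2541 mm².
Path length: 74200 mm³ / 0.2541 mm² → 292011 mm.
Extrusion time: 292011 / 61.4 → 4755.9 s.
Number of layers: 143 / 0.33 → 434 (rounded up).
Non-print overhead: 434 × 0.67 → 290.78 s.
Altogether 4755.9 + 290.78 = 5046.68 s, i.e. 84.1 minutes.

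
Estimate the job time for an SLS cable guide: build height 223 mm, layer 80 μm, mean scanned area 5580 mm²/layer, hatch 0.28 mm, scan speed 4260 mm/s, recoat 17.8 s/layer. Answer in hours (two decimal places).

Layers = ⌈223/0.08⌉ = 2788.
Scan path per layer = 5580 / 0.28 = 19928.6 mm.
Per-layer scan time = 19928.6 / 4260, so 4.6781 s.
Layer cycle: 4.6781 + 17.8 → 22.4781 s.
Total: 2788 × 22.4781 s = 62668.9428 s → 17.41 hours.

17.41 hours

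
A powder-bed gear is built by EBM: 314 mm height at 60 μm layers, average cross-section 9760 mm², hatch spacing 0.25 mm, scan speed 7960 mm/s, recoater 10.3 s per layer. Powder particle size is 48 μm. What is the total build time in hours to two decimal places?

Layer count = ceil(314 / 0.06) = 5234.
Hatch length per layer = 9760 / 0.25, so 39040 mm.
Per-layer scan time = 39040 / 7960 = 4.9045 s.
Per-layer time = 4.9045 + 10.3, so 15.2045 s.
5234 layers × 15.2045 s/layer = 79580.353 s, i.e. 22.11 hours.

22.11 hours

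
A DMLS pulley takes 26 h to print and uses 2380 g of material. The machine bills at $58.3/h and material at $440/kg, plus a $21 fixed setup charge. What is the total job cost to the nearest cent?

Machine-time cost = 58.3 × 26 = $1515.80.
Material charge: 440 × 2380/1000 → $1047.20.
Total = 1515.80 + 1047.20 + 21 = $2584.00.

$2584.00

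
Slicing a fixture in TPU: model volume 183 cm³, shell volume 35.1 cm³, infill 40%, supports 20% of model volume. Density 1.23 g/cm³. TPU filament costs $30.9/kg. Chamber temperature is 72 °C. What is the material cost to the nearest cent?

$4.97

Infill region: 183 − 35.1 → 147.9 cm³.
Infill volume: 0.40 × 147.9 → 59.16 cm³.
Support: 0.20 × 183 → 36.6 cm³.
Total extruded: 35.1 + 59.16 + 36.6 → 130.86 cm³.
Mass: 130.86 × 1.23 → 160.9578 g.
Cost = 160.9578 g / 1000 × $30.9/kg = $4.97.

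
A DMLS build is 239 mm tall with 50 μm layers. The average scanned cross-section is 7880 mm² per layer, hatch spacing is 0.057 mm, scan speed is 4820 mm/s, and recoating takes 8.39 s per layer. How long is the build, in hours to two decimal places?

Number of layers: 239 / 0.05 → 4780 (rounded up).
Scan path per layer: 7880 / 0.057 → 138245.6 mm.
Scan time per layer: 138245.6 / 4820 → 28.6817 s.
Layer cycle = 28.6817 + 8.39, so 37.0717 s.
Total: 4780 × 37.0717 s = 177202.726 s → 49.22 hours.

49.22 hours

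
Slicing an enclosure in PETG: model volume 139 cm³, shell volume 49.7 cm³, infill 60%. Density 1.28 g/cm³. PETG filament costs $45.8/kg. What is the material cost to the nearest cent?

Interior volume = 139 − 49.7, so 89.3 cm³.
Infill deposited = 0.60 × 89.3 = 53.58 cm³.
Deposited volume = 49.7 + 53.58 = 103.28 cm³.
Mass = 103.28 × 1.28, so 132.1984 g.
At $45.8/kg: 132.1984/1000 × 45.8 = $6.05.

$6.05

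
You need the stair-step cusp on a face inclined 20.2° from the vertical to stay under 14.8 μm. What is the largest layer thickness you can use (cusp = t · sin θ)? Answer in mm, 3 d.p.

0.043 mm

sin(20.2°) = 0.3453; t_max = 0.0148/0.3453 = 0.043 mm.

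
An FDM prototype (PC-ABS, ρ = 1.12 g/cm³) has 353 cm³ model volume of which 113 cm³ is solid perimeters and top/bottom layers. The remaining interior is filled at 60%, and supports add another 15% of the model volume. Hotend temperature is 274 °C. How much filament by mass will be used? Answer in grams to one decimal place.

347.1 g

Interior volume: 353 − 113 → 240 cm³.
Infill volume: 0.60 × 240 → 144 cm³.
Support = 0.15 × 353 = 52.95 cm³.
Total extruded: 113 + 144 + 52.95 → 309.95 cm³.
Mass = 309.95 × 1.12, so 347.144 g.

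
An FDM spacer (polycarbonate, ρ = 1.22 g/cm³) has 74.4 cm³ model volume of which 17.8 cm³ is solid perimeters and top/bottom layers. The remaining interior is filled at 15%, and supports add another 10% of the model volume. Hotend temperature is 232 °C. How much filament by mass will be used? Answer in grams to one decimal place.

Volume inside the shell: 74.4 − 17.8 → 56.6 cm³.
Infill volume = 0.15 × 56.6, so 8.49 cm³.
Support = 0.10 × 74.4, so 7.44 cm³.
Total printed volume: 17.8 + 8.49 + 7.44 → 33.73 cm³.
Mass = 33.73 × 1.22, so 41.1506 g.

41.2 g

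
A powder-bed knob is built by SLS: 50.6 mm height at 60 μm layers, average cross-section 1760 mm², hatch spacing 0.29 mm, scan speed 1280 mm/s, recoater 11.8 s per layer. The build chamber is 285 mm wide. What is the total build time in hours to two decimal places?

3.88 hours

Layer count = ceil(50.6 / 0.06) = 844.
Per-layer scan distance = 1760 / 0.29, so 6069 mm.
Per-layer scan time: 6069 / 1280 → 4.7414 s.
Per-layer time: 4.7414 + 11.8 → 16.5414 s.
Total: 844 × 16.5414 s = 13960.9416 s → 3.88 hours.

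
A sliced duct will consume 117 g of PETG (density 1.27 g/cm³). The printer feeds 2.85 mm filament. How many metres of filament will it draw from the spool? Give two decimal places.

Volume = 117 g / 1.27 g·cm⁻³ = 92.126 cm³ = 92126 mm³.
Filament cross-section = π × (2.85/2)² = 6.3794 mm².
Length = 92126 / 6.3794 = 14441.17 mm = 14.44 m.

14.44 m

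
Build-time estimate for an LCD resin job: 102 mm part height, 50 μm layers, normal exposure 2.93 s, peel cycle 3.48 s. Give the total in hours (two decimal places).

Layers = ⌈102/0.05⌉ = 2040.
Cycle time: 2.93 + 3.48 → 6.41 s.
Total = 2040 × 6.41 = 13076.4 s = 3.63 hours.

3.63 hours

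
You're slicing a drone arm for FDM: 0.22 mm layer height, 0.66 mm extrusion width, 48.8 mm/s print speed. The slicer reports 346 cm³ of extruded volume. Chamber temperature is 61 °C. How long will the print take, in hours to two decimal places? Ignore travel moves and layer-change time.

13.56 hours

Extrusion cross-section = 0.22 × 0.66, so 0.1452 mm².
Path length: 346000 mm³ / 0.1452 mm² → 2382920.1 mm.
Time extruding = 2382920.1 / 48.8 = 48830.3 s.
Converting: 48830.3 s = 13.56 hours.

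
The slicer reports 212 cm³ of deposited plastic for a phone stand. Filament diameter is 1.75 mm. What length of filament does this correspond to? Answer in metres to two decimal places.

88.14 m

A = π r² = π × 0.875² = 2.4053 mm².
Length = 212 cm³ / 2.4053 mm² = 212000 / 2.4053 = 88138.69 mm = 88.14 m.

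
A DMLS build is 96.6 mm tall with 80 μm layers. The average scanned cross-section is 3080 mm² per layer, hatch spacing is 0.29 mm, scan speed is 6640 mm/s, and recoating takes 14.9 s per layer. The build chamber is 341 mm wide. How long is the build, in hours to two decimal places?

Number of layers: 96.6 / 0.08 → 1208 (rounded up).
Per-layer scan distance: 3080 / 0.29 → 10620.7 mm.
Scan time per layer = 10620.7 / 6640, so 1.5995 s.
Layer cycle = 1.5995 + 14.9, so 16.4995 s.
Total: 1208 × 16.4995 s = 19931.396 s → 5.54 hours.

5.54 hours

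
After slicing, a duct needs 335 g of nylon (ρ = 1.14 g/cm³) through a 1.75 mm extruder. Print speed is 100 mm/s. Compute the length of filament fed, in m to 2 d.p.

Extruded volume: 335/1.14 = 293.8596 cm³ (293859.6 mm³).
A = π r² = π × 0.875² = 2.4053 mm².
Length = 293859.6 / 2.4053 = 122171.7 mm = 122.17 m.

122.17 m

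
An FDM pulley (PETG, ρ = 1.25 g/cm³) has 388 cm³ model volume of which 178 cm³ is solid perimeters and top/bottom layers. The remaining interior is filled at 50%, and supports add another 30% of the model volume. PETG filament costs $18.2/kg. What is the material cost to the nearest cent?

Volume inside the shell: 388 − 178 → 210 cm³.
Deposited infill: 0.50 × 210 → 105 cm³.
Support = 0.30 × 388, so 116.4 cm³.
Total extruded: 178 + 105 + 116.4 → 399.4 cm³.
Mass = 399.4 × 1.25, so 499.25 g.
Cost = 499.25 g / 1000 × $18.2/kg = $9.09.

$9.09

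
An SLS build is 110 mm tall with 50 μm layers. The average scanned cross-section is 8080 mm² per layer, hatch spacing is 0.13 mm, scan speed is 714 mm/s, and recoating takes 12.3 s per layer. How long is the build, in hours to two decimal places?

Layer count = ceil(110 / 0.05) = 2200.
Scan path per layer = 8080 / 0.13, so 62153.8 mm.
Scan time per layer: 62153.8 / 714 → 87.0501 s.
Per-layer time: 87.0501 + 12.3 → 99.3501 s.
2200 layers × 99.3501 s/layer = 218570.22 s, i.e. 60.71 hours.

60.71 hours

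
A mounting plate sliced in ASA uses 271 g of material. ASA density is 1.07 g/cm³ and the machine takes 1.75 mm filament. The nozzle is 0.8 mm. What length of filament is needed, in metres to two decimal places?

105.30 m

Extruded volume: 271/1.07 = 253.271 cm³ (253271 mm³).
Cross-section of 1.75 mm filament: π·(1.75/2)² = 2.4053 mm².
Length = 253271 / 2.4053 = 105297.05 mm = 105.30 m.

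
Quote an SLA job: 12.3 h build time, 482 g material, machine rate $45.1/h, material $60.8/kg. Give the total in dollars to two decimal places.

$584.04

Time charge = 45.1 × 12.3 = $554.73.
Material charge = 60.8 × 482/1000 = $29.3056.
Total = 554.73 + 29.3056 = 584.0356 ≈ $584.04.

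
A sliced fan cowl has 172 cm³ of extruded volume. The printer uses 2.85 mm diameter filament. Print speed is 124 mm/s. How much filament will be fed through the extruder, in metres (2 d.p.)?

Cross-section of 2.85 mm filament: π·(2.85/2)² = 6.3794 mm².
L = 172000 mm³ / 6.3794 mm² = 26961.78 mm, i.e. 26.96 m.

26.96 m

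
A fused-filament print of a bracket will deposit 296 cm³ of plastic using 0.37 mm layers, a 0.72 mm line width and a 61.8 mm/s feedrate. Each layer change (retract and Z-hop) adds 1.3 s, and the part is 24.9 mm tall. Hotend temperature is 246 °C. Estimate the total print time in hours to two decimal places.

Line area = 0.37 × 0.72, so 0.2664 mm².
Toolpath length = 296 cm³ / 0.2664 mm² = 296000 / 0.2664 = 1111111.1 mm.
Print-move time = 1111111.1 / 61.8, so 17979.1 s.
Layers = ⌈24.9/0.37⌉ = 68.
Non-print overhead = 68 × 1.3 = 88.4 s.
Altogether 17979.1 + 88.4 = 18067.5 s, i.e. 5.02 hours.

5.02 hours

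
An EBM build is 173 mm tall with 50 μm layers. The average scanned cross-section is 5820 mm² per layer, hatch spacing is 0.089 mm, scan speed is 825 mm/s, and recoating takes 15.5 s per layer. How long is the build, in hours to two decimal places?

91.08 hours

Layer count = ceil(173 / 0.05) = 3460.
Per-layer scan distance: 5820 / 0.089 → 65393.3 mm.
Per-layer scan time = 65393.3 / 825, so 79.2646 s.
Per-layer time: 79.2646 + 15.5 → 94.7646 s.
Total: 3460 × 94.7646 s = 327885.516 s → 91.08 hours.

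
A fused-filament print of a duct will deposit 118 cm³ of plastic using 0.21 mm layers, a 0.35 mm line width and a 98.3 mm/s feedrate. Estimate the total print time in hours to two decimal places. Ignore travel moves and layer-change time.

4.54 hours

Extrusion cross-section = 0.21 × 0.35 = 0.0735 mm².
Path length: 118000 mm³ / 0.0735 mm² → 1605442.2 mm.
Print-move time = 1605442.2 / 98.3, so 16332.1 s.
16332.1 s = 4.54 hours.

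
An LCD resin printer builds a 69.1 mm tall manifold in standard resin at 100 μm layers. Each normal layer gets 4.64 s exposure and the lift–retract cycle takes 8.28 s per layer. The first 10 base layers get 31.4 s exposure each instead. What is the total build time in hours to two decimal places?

Number of layers: 69.1 / 0.1 → 691 (rounded up).
Base layers = 10 × (31.4 + 8.28) = 396.8 s.
Regular layers: 681 × (4.64 + 8.28) → 8798.52 s.
Sum: 396.8 + 8798.52 = 9195.32 s → 2.55 hours.

2.55 hours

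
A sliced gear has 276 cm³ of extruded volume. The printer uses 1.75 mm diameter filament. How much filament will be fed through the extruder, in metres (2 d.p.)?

114.75 m

Filament cross-section = π × (1.75/2)² = 2.4053 mm².
L = 276000 mm³ / 2.4053 mm² = 114746.6 mm, i.e. 114.75 m.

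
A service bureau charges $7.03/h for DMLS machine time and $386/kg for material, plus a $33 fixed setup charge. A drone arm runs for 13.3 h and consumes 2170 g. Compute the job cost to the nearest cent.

$964.12

Machine cost: 7.03 × 13.3 → $93.499.
Feedstock cost: 386 × 2170/1000 → $837.62.
Total = 93.499 + 837.62 + 33 = 964.119 ≈ $964.12.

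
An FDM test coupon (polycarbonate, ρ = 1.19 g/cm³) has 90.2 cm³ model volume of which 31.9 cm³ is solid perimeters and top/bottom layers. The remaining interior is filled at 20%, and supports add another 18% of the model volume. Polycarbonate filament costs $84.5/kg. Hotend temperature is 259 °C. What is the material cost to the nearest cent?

Interior volume = 90.2 − 31.9, so 58.3 cm³.
Infill deposited = 0.20 × 58.3, so 11.66 cm³.
Support = 0.18 × 90.2, so 16.236 cm³.
Total extruded = 31.9 + 11.66 + 16.236 = 59.796 cm³.
Mass = 59.796 × 1.19 = 71.15724 g.
At $84.5/kg: 71.15724/1000 × 84.5 = $6.01.

$6.01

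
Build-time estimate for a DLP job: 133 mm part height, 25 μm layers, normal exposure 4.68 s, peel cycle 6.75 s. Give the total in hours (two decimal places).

16.89 hours

Number of layers: 133 / 0.025 → 5320 (rounded up).
Each layer takes = 4.68 + 6.75, so 11.43 s.
Build time: 5320 × 11.43 s = 60807.6 s, i.e. 16.89 hours.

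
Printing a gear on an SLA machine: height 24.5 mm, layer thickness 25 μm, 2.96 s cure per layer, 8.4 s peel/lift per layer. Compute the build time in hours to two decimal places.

Layers = ⌈24.5/0.025⌉ = 980.
Per-layer time: 2.96 + 8.4 → 11.36 s.
Total = 980 × 11.36 = 11132.8 s = 3.09 hours.

3.09 hours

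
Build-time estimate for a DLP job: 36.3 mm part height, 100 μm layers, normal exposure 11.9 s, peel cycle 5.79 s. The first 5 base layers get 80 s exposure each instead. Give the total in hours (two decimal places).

Layers = ⌈36.3/0.1⌉ = 363.
Base layers = 5 × (80 + 5.79) = 428.95 s.
Regular layers = 358 × (11.9 + 5.79), so 6333.02 s.
Total = 428.95 + 6333.02 = 6761.97 s = 1.88 hours.

1.88 hours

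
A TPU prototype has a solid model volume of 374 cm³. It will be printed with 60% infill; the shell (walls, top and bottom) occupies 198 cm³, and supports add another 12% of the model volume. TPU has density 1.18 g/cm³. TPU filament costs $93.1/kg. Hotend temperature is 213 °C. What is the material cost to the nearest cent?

Interior volume = 374 − 198, so 176 cm³.
Infill volume: 0.60 × 176 → 105.6 cm³.
Support = 0.12 × 374 = 44.88 cm³.
Total extruded = 198 + 105.6 + 44.88, so 348.48 cm³.
Mass: 348.48 × 1.18 → 411.2064 g.
At $93.1/kg: 411.2064/1000 × 93.1 = $38.28.

$38.28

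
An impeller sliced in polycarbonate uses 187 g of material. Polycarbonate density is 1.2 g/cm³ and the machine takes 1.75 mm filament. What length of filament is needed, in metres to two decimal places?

Extruded volume: 187/1.2 = 155.8333 cm³ (155833.3 mm³).
A = π r² = π × 0.875² = 2.4053 mm².
Length = 155833.3 / 2.4053 = 64787.47 mm = 64.79 m.

64.79 m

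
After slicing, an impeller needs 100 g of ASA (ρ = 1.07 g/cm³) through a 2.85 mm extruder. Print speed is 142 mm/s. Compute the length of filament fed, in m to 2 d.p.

Extruded volume: 100/1.07 = 93.4579 cm³ (93457.9 mm³).
Filament cross-section = π × (2.85/2)² = 6.3794 mm².
L = V/A = 93457.9/6.3794 = 14649.95 mm → 14.65 m.

14.65 m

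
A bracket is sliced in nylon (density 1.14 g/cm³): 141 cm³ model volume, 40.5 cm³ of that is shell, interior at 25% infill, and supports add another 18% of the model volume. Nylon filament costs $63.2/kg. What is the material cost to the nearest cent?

Interior volume: 141 − 40.5 → 100.5 cm³.
Deposited infill: 0.25 × 100.5 → 25.125 cm³.
Support: 0.18 × 141 → 25.38 cm³.
Total extruded: 40.5 + 25.125 + 25.38 → 91.005 cm³.
Mass = 91.005 × 1.14 = 103.7457 g.
At $63.2/kg: 103.7457/1000 × 63.2 = $6.56.

$6.56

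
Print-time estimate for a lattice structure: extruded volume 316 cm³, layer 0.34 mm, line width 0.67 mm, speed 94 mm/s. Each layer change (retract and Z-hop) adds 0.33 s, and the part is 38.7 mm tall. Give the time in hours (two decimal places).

4.11 hours

Extrusion cross-section = 0.34 × 0.67, so 0.2278 mm².
Toolpath length = 316 cm³ / 0.2278 mm² = 316000 / 0.2278 = 1387181.7 mm.
Extrusion time: 1387181.7 / 94 → 14757.3 s.
Layer count = ceil(38.7 / 0.34) = 114.
Z-hop total: 114 × 0.33 → 37.62 s.
Altogether 14757.3 + 37.62 = 14794.92 s, i.e. 4.11 hours.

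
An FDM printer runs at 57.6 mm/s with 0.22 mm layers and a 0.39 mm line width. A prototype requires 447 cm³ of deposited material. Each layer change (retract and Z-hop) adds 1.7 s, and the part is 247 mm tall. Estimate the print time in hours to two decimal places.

25.65 hours

Line area: 0.22 × 0.39 → 0.0858 mm².
Path length: 447000 mm³ / 0.0858 mm² → 5209790.2 mm.
Extrusion time = 5209790.2 / 57.6, so 90447.7 s.
Layers = ⌈247/0.22⌉ = 1123.
Layer-change overhead = 1123 × 1.7, so 1909.1 s.
Total = 90447.7 + 1909.1 = 92356.8 s = 25.65 hours.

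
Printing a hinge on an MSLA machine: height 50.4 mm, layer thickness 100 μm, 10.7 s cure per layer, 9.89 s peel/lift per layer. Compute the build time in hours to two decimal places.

2.88 hours

Layer count = ceil(50.4 / 0.1) = 504.
Cycle time = 10.7 + 9.89, so 20.59 s.
Total = 504 × 20.59 = 10377.36 s = 2.88 hours.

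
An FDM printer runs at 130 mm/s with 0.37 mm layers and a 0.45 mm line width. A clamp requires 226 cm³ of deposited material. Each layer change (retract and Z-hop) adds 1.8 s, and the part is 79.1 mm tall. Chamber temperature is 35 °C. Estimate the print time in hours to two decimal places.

3.01 hours

Extrusion cross-section = 0.37 × 0.45 = 0.1665 mm².
Path length: 226000 mm³ / 0.1665 mm² → 1357357.4 mm.
Time extruding = 1357357.4 / 130, so 10441.2 s.
Layers = ⌈79.1/0.37⌉ = 214.
Z-hop total = 214 × 1.8, so 385.2 s.
Total = 10441.2 + 385.2 = 10826.4 s = 3.01 hours.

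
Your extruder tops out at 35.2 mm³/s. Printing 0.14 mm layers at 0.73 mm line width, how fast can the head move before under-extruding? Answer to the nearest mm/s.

344 mm/s

Bead cross-section = 0.14 × 0.73, so 0.1022 mm².
v_max = Q/A = 35.2/0.1022 = 344.42 mm/s → 344 mm/s.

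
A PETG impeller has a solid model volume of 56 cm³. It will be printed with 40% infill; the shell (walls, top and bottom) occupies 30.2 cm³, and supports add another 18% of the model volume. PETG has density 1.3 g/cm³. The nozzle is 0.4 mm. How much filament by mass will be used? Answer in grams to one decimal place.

Volume inside the shell = 56 − 30.2, so 25.8 cm³.
Infill volume = 0.40 × 25.8 = 10.32 cm³.
Support = 0.18 × 56 = 10.08 cm³.
Total extruded = 30.2 + 10.32 + 10.08, so 50.6 cm³.
Mass = 50.6 × 1.3 = 65.78 g.

65.8 g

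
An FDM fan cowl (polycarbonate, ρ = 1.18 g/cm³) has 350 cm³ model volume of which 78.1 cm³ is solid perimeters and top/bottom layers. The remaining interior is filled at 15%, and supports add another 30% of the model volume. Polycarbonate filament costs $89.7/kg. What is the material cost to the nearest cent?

$23.70

Volume inside the shell = 350 − 78.1 = 271.9 cm³.
Infill volume: 0.15 × 271.9 → 40.785 cm³.
Support = 0.30 × 350 = 105 cm³.
Total extruded: 78.1 + 40.785 + 105 → 223.885 cm³.
Mass: 223.885 × 1.18 → 264.1843 g.
At $89.7/kg: 264.1843/1000 × 89.7 = $23.70.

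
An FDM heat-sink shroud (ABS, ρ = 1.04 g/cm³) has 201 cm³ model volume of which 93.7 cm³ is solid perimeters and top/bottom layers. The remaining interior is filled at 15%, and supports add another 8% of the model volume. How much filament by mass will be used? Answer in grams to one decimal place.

Volume inside the shell = 201 − 93.7, so 107.3 cm³.
Infill volume = 0.15 × 107.3, so 16.095 cm³.
Support = 0.08 × 201, so 16.08 cm³.
Total extruded = 93.7 + 16.095 + 16.08, so 125.875 cm³.
Mass = 125.875 × 1.04 = 130.91 g.

130.9 g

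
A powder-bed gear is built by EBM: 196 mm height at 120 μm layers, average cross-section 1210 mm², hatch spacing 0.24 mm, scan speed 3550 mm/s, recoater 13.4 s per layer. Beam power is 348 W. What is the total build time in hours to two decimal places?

6.73 hours

Layers = ⌈196/0.12⌉ = 1634.
Scan path per layer = 1210 / 0.24 = 5041.7 mm.
Beam time per layer = 5041.7 / 3550 = 1.4202 s.
Layer cycle = 1.4202 + 13.4 = 14.8202 s.
1634 layers × 14.8202 s/layer = 24216.2068 s, i.e. 6.73 hours.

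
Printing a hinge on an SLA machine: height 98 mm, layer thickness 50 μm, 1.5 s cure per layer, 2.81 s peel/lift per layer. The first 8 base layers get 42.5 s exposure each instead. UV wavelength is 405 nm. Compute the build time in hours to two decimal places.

2.44 hours

Number of layers: 98 / 0.05 → 1960 (rounded up).
Burn-in layers: 8 × (42.5 + 2.81) → 362.48 s.
Normal layers: 1952 × (1.5 + 2.81) → 8413.12 s.
Sum: 362.48 + 8413.12 = 8775.6 s → 2.44 hours.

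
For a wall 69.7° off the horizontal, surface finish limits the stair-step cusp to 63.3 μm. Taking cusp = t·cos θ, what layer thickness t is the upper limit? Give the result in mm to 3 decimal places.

0.182 mm

Layer height = cusp / cos(69.7°) = 0.0633 / 0.3469 = 0.182 mm.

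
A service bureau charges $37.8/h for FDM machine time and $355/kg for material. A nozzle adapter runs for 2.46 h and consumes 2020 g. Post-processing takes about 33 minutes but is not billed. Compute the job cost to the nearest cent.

Time charge = 37.8 × 2.46, so $92.988.
Material cost: 355 × 2020/1000 → $717.10.
Job cost: 92.988 + 717.10 = 810.088 ≈ $810.09.

$810.09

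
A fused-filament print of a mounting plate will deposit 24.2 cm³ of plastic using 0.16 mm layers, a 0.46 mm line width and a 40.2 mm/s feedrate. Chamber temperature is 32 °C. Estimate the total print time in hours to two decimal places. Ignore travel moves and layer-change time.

Line area: 0.16 × 0.46 → 0.0736 mm².
Total extruded path = 24200/0.0736 = 328804.3 mm.
Time extruding = 328804.3 / 40.2 = 8179.2 s.
8179.2 s = 2.27 hours.

2.27 hours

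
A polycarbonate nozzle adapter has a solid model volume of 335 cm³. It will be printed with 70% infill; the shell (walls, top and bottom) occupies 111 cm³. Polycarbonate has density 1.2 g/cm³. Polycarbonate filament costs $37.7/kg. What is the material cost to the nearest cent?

Infill region: 335 − 111 → 224 cm³.
Infill volume = 0.70 × 224, so 156.8 cm³.
Total extruded = 111 + 156.8, so 267.8 cm³.
Mass = 267.8 × 1.2, so 321.36 g.
Cost = 321.36 g / 1000 × $37.7/kg = $12.12.

$12.12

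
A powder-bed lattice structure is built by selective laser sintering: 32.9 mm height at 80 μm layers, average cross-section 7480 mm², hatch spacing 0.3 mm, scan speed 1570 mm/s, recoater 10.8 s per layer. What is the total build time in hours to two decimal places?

3.05 hours

Number of layers: 32.9 / 0.08 → 412 (rounded up).
Scan path per layer = 7480 / 0.3 = 24933.3 mm.
Laser time per layer = 24933.3 / 1570, so 15.8811 s.
Per-layer time = 15.8811 + 10.8 = 26.6811 s.
Build time = 412 × 26.6811 = 10992.6132 s = 3.05 hours.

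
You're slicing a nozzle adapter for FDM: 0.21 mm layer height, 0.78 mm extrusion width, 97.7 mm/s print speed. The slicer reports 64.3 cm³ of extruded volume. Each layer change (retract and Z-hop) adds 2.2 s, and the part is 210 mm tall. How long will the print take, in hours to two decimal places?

Extrusion cross-section: 0.21 × 0.78 → 0.1638 mm².
Total extruded path = 64300/0.1638 = 392551.9 mm.
Print-move time = 392551.9 / 97.7 = 4017.9 s.
Layers = ⌈210/0.21⌉ = 1000.
Layer-change overhead = 1000 × 2.2, so 2200 s.
Altogether 4017.9 + 2200 = 6217.9 s, i.e. 1.73 hours.

1.73 hours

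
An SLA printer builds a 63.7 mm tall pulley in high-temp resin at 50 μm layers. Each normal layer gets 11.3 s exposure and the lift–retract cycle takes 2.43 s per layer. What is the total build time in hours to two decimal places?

Layers = ⌈63.7/0.05⌉ = 1274.
Each layer takes = 11.3 + 2.43 = 13.73 s.
Total = 1274 × 13.73 = 17492.02 s = 4.86 hours.

4.86 hours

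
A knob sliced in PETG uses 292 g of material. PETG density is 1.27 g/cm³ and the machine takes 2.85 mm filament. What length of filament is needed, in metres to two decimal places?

36.04 m

Volume = 292 g / 1.27 g·cm⁻³ = 229.9213 cm³ = 229921.3 mm³.
Cross-section of 2.85 mm filament: π·(2.85/2)² = 6.3794 mm².
L = V/A = 229921.3/6.3794 = 36041.21 mm → 36.04 m.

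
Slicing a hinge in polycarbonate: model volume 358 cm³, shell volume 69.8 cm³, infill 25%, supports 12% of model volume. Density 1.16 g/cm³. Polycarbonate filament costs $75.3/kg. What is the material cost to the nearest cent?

$16.14

Interior volume: 358 − 69.8 → 288.2 cm³.
Deposited infill: 0.25 × 288.2 → 72.05 cm³.
Support: 0.12 × 358 → 42.96 cm³.
Total extruded = 69.8 + 72.05 + 42.96, so 184.81 cm³.
Mass = 184.81 × 1.16, so 214.3796 g.
At $75.3/kg: 214.3796/1000 × 75.3 = $16.14.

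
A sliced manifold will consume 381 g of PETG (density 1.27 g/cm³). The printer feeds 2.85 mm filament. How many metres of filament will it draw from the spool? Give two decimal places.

Volume = 381 g / 1.27 g·cm⁻³ = 300 cm³ = 300000 mm³.
Cross-section of 2.85 mm filament: π·(2.85/2)² = 6.3794 mm².
Length = 300000 / 6.3794 = 47026.37 mm = 47.03 m.

47.03 m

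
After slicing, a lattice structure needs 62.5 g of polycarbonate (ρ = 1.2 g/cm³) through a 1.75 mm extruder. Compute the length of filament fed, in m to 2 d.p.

Extruded volume: 62.5/1.2 = 52.0833 cm³ (52083.3 mm³).
A = π r² = π × 0.875² = 2.4053 mm².
Length = 52083.3 / 2.4053 = 21653.56 mm = 21.65 m.

21.65 m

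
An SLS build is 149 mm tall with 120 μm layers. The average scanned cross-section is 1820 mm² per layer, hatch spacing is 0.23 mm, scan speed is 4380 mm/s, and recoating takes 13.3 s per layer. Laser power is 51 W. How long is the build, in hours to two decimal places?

5.21 hours

Layers = ⌈149/0.12⌉ = 1242.
Per-layer scan distance = 1820 / 0.23 = 7913 mm.
Scan time per layer = 7913 / 4380, so 1.8066 s.
Time per layer: 1.8066 + 13.3 → 15.1066 s.
Build time = 1242 × 15.1066 = 18762.3972 s = 5.21 hours.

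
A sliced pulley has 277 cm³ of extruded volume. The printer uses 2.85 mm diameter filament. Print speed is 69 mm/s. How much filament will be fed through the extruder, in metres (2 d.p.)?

A = π r² = π × 1.425² = 6.3794 mm².
L = 277000 mm³ / 6.3794 mm² = 43421.01 mm, i.e. 43.42 m.

43.42 m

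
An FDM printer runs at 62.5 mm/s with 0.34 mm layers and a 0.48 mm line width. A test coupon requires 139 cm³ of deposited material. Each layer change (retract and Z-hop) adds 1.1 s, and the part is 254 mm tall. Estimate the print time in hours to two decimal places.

4.01 hours

Extrusion cross-section = 0.34 × 0.48 = 0.1632 mm².
Toolpath length = 139 cm³ / 0.1632 mm² = 139000 / 0.1632 = 851715.7 mm.
Time extruding = 851715.7 / 62.5 = 13627.5 s.
Layers = ⌈254/0.34⌉ = 748.
Z-hop total = 748 × 1.1, so 822.8 s.
Altogether 13627.5 + 822.8 = 14450.3 s, i.e. 4.01 hours.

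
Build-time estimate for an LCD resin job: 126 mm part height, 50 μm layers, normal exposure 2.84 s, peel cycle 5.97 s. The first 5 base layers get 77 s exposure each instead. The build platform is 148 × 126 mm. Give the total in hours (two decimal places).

Number of layers: 126 / 0.05 → 2520 (rounded up).
Bottom layers = 5 × (77 + 5.97) = 414.85 s.
Regular layers = 2515 × (2.84 + 5.97), so 22157.15 s.
Sum: 414.85 + 22157.15 = 22572 s → 6.27 hours.

6.27 hours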